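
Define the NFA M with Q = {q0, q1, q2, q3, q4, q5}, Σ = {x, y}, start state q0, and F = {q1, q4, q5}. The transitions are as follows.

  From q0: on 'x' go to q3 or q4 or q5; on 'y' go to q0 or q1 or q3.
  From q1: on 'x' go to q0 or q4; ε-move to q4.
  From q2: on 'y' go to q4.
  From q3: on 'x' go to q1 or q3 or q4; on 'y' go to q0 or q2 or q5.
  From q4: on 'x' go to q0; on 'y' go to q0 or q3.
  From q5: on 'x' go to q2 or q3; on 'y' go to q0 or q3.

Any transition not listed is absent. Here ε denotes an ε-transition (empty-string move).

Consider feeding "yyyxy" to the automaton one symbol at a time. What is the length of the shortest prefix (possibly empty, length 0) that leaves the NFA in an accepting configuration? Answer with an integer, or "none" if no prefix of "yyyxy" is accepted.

1

Start in {q0}.
Read 'y': q0→{q0, q1, q3}; union {q0, q1, q3}; ε-closure = {q0, q1, q3, q4}.
None of the earlier sets intersect F, but {q0, q1, q3, q4} does.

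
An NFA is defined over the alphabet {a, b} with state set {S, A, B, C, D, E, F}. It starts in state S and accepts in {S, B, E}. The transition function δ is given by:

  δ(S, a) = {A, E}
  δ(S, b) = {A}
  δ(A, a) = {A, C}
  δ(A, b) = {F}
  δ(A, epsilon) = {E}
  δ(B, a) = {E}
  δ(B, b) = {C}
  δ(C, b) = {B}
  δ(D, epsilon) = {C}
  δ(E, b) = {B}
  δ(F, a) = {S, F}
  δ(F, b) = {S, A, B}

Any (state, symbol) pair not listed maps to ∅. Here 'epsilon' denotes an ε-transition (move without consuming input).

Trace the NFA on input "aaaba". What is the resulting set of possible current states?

{S, E, F}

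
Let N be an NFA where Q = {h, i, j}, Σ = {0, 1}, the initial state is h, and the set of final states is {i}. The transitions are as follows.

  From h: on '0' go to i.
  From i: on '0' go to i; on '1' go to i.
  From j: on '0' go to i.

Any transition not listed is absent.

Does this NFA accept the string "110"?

Start in {h}.
Read '1': {h} → ∅.
The set is empty and remains empty for the remaining 2 symbols.
The final set ∅ contains no accepting state.

No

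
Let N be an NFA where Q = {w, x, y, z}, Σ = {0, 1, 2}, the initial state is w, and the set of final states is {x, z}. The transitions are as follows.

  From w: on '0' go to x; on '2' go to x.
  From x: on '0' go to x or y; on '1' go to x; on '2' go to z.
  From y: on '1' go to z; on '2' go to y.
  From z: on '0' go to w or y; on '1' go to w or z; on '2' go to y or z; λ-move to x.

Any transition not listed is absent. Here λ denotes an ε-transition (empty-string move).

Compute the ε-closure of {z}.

{x, z}

Begin with {z}.
ε-move z → x; add x.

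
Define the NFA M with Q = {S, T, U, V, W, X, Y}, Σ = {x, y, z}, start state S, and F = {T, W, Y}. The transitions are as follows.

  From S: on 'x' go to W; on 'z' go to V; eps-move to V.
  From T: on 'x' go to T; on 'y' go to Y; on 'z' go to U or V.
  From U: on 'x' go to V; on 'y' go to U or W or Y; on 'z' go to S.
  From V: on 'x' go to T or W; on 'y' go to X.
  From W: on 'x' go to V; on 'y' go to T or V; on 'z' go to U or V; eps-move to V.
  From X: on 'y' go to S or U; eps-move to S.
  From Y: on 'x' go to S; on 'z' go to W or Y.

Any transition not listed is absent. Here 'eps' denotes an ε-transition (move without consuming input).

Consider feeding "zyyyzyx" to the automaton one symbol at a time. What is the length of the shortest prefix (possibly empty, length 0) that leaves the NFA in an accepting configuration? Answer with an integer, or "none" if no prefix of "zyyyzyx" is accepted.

4

Start: ε-closure({S}) = {S, V}.
Read 'z': {S, V} → {V}.
Read 'y': {V} → {S, V, X}.
Read 'y': {S, V, X} → {S, U, V, X}.
Read 'y': {S, U, V, X} → {S, U, V, W, X, Y}.
None of the earlier sets intersect F, but {S, U, V, W, X, Y} does.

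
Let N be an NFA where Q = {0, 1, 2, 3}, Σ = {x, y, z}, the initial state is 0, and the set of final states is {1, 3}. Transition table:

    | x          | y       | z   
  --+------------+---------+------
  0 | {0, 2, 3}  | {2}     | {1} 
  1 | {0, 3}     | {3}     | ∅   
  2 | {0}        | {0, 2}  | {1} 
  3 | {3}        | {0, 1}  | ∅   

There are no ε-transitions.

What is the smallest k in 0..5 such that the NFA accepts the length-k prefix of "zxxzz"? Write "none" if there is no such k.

1

Start in {0}.
Read 'z': 0→{1}; now {1}.
None of the earlier sets intersect F, but {1} does.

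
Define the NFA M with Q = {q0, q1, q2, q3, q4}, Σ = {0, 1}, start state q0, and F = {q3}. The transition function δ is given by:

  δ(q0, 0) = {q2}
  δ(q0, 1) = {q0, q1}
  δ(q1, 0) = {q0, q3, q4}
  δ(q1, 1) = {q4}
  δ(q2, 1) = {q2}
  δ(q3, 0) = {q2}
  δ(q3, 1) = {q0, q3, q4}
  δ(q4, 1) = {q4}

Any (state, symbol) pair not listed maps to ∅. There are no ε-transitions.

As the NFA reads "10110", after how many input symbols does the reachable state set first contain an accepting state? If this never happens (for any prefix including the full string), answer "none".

Start in {q0}.
Read '1': {q0} → {q0, q1}.
Read '0': {q0, q1} → {q0, q2, q3, q4}.
None of the earlier sets intersect F, but {q0, q2, q3, q4} does.

2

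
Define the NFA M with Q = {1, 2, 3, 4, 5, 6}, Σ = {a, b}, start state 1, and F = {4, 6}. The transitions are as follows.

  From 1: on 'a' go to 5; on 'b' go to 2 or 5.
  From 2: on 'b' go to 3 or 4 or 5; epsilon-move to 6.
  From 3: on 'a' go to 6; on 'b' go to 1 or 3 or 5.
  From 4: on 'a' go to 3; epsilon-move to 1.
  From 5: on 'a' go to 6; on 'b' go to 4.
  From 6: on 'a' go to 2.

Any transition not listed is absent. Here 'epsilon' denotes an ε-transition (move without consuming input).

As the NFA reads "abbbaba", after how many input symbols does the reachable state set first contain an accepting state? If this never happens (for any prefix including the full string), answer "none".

Start in {1}.
Read 'a': {1} → {5}.
Read 'b': {5} → {1, 4}.
None of the earlier sets intersect F, but {1, 4} does.

2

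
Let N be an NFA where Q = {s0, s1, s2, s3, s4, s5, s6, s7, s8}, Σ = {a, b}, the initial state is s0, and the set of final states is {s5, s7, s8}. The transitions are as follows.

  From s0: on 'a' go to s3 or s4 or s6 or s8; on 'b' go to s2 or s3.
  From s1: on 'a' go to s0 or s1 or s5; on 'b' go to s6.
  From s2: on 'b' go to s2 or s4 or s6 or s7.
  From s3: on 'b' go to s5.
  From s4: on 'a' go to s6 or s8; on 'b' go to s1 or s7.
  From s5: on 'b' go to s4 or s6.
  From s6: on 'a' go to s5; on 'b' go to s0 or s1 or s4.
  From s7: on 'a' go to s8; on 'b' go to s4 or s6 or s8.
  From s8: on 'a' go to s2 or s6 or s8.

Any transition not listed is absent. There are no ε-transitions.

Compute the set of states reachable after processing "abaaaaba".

{s0, s1, s3, s4, s5, s6, s8}

Start in {s0}.
Read 'a': {s0} → {s3, s4, s6, s8}.
Read 'b': {s3, s4, s6, s8} → {s0, s1, s4, s5, s7}.
Read 'a': {s0, s1, s4, s5, s7} → {s0, s1, s3, s4, s5, s6, s8}.
Read 'a': {s0, s1, s3, s4, s5, s6, s8} → {s0, s1, s2, s3, s4, s5, s6, s8}.
Read 'a': {s0, s1, s2, s3, s4, s5, s6, s8} → {s0, s1, s2, s3, s4, s5, s6, s8}.
Read 'a': {s0, s1, s2, s3, s4, s5, s6, s8} → {s0, s1, s2, s3, s4, s5, s6, s8}.
Read 'b': {s0, s1, s2, s3, s4, s5, s6, s8} → {s0, s1, s2, s3, s4, s5, s6, s7}.
Read 'a': {s0, s1, s2, s3, s4, s5, s6, s7} → {s0, s1, s3, s4, s5, s6, s8}.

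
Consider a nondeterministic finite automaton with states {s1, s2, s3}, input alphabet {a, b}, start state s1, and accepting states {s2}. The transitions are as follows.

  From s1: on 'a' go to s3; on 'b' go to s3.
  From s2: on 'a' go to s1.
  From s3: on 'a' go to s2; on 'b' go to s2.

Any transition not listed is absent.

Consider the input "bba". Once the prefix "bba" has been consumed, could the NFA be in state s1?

Yes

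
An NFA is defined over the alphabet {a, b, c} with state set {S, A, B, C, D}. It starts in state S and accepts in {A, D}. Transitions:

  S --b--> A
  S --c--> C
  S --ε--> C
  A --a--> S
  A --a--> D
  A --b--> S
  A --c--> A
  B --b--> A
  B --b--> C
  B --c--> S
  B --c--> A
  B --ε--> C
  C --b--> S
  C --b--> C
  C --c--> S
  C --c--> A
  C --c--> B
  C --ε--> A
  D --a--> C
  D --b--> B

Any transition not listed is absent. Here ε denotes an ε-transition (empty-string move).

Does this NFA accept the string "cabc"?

Start: ε-closure({S}) = {S, A, C}.
Read 'c': {S, A, C} → {S, A, B, C}.
Read 'a': {S, A, B, C} → {S, A, C, D}.
Read 'b': {S, A, C, D} → {S, A, B, C}.
Read 'c': {S, A, B, C} → {S, A, B, C}.
The final set {S, A, B, C} contains the accepting state A.

Yes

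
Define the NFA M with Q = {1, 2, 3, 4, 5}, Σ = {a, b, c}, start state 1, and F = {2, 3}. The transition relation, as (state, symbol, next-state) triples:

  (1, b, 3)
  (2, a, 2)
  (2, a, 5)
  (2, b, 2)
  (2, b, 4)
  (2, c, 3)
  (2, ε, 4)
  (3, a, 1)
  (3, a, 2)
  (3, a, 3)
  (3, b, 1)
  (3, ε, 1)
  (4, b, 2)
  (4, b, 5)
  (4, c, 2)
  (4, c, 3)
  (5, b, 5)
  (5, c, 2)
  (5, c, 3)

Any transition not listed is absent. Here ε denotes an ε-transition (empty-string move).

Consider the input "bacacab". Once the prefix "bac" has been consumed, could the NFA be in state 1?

Yes

Start in {1}.
Read 'b': 1→{3}; union {3}; ε-closure = {1, 3}.
Read 'a': 1→∅, 3→{1, 2, 3}; union {1, 2, 3}; ε-closure = {1, 2, 3, 4}.
Read 'c': 1→∅, 2→{3}, 3→∅, 4→{2, 3}; union {2, 3}; ε-closure = {1, 2, 3, 4}.
State 1 is in {1, 2, 3, 4}.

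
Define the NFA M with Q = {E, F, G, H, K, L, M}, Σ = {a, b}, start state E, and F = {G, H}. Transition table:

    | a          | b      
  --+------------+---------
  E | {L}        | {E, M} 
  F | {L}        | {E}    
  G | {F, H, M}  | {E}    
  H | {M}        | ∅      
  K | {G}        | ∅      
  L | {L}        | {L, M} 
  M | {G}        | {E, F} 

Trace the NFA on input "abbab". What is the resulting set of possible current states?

Start in {E}.
Read 'a': {E} → {L}.
Read 'b': {L} → {L, M}.
Read 'b': {L, M} → {E, F, L, M}.
Read 'a': {E, F, L, M} → {G, L}.
Read 'b': {G, L} → {E, L, M}.

{E, L, M}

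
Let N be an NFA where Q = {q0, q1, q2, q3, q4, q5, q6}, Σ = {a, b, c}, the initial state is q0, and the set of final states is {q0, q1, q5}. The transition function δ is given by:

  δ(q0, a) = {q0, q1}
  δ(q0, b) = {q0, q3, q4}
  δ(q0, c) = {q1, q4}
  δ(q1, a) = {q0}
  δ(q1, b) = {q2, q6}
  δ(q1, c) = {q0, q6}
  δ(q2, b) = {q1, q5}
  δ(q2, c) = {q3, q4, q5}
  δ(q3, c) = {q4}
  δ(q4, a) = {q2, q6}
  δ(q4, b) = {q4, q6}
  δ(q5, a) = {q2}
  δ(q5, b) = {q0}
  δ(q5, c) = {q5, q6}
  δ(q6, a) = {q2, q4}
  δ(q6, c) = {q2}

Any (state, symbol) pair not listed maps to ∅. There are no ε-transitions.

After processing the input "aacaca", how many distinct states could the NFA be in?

5

Start in {q0}.
Read 'a': q0→{q0, q1}; now {q0, q1}.
Read 'a': q0→{q0, q1}, q1→{q0}; now {q0, q1}.
Read 'c': q0→{q1, q4}, q1→{q0, q6}; now {q0, q1, q4, q6}.
Read 'a': q0→{q0, q1}, q1→{q0}, q4→{q2, q6}, q6→{q2, q4}; now {q0, q1, q2, q4, q6}.
Read 'c': q0→{q1, q4}, q1→{q0, q6}, q2→{q3, q4, q5}, q4→∅, q6→{q2}; now {q0, q1, q2, q3, q4, q5, q6}.
Read 'a': q0→{q0, q1}, q1→{q0}, q2→∅, q3→∅, q4→{q2, q6}, q5→{q2}, q6→{q2, q4}; now {q0, q1, q2, q4, q6}.
That set has 5 states.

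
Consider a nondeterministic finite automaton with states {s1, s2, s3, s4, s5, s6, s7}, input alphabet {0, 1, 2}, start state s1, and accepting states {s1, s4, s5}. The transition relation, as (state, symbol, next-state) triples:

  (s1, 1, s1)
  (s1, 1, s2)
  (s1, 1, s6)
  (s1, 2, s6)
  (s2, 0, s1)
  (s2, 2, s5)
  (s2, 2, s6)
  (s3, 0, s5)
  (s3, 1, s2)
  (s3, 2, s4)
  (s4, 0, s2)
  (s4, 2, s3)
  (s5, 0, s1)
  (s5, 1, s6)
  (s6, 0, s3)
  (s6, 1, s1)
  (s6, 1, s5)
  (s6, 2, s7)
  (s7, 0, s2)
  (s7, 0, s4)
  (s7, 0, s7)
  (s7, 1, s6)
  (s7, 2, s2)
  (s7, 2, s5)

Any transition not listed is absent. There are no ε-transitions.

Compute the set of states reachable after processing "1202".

{s2, s3, s4, s5, s6}

Start in {s1}.
Read '1': {s1} → {s1, s2, s6}.
Read '2': {s1, s2, s6} → {s5, s6, s7}.
Read '0': {s5, s6, s7} → {s1, s2, s3, s4, s7}.
Read '2': {s1, s2, s3, s4, s7} → {s2, s3, s4, s5, s6}.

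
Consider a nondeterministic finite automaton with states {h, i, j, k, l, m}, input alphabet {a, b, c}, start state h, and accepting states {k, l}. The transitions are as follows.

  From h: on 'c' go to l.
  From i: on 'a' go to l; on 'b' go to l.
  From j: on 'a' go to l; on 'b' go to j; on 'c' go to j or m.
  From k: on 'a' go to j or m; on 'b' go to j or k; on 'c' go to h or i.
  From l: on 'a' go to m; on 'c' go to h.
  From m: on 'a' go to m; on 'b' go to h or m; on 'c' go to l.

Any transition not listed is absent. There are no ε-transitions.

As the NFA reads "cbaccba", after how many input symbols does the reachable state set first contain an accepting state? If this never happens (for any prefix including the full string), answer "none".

Start in {h}.
Read 'c': {h} → {l}.
None of the earlier sets intersect F, but {l} does.

1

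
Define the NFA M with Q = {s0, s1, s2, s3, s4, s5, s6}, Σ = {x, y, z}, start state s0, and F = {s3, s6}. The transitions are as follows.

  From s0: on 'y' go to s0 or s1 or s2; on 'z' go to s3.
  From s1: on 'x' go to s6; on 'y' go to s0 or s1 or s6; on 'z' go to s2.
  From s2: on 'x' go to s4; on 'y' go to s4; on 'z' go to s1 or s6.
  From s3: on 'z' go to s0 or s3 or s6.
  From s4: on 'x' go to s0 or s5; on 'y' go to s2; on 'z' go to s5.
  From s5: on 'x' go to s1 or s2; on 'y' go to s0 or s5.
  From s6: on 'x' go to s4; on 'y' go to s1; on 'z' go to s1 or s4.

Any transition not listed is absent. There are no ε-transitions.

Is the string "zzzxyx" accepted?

Yes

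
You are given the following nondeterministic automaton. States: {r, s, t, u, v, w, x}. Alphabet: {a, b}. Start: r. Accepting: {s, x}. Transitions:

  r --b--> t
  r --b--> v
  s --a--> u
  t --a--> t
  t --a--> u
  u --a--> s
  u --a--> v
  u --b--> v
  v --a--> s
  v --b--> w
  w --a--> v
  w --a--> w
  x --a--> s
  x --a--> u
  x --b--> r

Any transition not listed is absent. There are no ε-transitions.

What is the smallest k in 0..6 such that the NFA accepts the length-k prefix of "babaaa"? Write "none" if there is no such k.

Start in {r}.
Read 'b': {r} → {t, v}.
Read 'a': {t, v} → {s, t, u}.
None of the earlier sets intersect F, but {s, t, u} does.

2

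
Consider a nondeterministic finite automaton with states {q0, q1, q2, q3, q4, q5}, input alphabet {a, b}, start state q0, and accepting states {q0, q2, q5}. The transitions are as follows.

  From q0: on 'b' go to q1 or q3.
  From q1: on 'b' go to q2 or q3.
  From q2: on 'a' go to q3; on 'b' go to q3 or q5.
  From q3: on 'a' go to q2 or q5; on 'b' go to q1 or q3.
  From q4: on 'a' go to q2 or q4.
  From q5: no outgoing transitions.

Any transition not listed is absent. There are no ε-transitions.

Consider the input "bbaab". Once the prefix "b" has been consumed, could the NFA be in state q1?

Start in {q0}.
Read 'b': {q0} → {q1, q3}.
State q1 is in {q1, q3}.

Yes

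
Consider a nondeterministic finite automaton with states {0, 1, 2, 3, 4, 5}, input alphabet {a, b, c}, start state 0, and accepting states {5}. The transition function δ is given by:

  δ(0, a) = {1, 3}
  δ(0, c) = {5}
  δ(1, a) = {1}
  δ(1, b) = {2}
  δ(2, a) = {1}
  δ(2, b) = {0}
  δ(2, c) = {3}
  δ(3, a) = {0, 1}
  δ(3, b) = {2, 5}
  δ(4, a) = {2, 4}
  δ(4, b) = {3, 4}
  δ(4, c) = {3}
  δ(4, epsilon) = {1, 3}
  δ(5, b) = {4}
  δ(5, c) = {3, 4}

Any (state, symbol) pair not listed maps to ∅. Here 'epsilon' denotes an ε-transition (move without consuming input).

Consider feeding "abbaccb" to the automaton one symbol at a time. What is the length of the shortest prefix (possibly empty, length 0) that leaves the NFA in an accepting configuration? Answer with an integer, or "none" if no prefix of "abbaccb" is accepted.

2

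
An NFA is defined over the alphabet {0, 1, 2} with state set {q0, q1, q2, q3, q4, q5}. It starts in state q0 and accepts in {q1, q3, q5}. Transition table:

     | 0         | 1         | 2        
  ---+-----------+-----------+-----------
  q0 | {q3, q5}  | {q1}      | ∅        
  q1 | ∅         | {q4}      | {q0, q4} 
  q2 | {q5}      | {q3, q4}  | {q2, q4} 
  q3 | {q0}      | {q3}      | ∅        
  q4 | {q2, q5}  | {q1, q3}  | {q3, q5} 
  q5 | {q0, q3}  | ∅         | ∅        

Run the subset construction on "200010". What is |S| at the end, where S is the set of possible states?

Start in {q0}.
Read '2': q0→∅; now ∅.
The set is empty and remains empty for the remaining 5 symbols.
That set has 0 states.

0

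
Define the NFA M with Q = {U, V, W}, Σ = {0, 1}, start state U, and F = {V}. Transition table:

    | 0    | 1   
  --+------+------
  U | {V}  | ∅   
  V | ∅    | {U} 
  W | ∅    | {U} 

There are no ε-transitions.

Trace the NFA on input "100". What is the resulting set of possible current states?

Start in {U}.
Read '1': U→∅; now ∅.
The set is empty and remains empty for the remaining 2 symbols.

∅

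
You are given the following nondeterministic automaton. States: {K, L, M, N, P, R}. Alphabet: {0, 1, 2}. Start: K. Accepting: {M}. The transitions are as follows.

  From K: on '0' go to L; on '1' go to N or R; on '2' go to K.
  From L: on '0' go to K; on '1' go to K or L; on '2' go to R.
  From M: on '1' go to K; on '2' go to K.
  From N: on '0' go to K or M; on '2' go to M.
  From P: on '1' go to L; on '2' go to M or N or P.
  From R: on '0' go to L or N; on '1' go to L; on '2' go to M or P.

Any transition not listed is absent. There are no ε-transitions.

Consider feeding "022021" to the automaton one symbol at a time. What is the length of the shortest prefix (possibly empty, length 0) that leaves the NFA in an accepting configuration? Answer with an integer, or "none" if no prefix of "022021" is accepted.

Start in {K}.
Read '0': K→{L}; now {L}.
Read '2': L→{R}; now {R}.
Read '2': R→{M, P}; now {M, P}.
None of the earlier sets intersect F, but {M, P} does.

3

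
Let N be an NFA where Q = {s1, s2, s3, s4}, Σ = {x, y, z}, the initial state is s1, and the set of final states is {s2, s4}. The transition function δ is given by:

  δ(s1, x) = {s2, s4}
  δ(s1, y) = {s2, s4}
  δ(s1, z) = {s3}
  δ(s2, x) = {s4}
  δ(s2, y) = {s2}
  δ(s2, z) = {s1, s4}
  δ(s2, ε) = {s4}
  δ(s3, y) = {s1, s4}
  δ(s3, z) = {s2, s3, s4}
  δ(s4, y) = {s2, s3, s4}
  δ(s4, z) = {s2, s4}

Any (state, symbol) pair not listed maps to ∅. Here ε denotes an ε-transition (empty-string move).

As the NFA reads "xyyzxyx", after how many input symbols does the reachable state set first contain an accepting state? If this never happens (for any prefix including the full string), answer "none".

Start in {s1}.
Read 'x': s1→{s2, s4}; now {s2, s4}.
None of the earlier sets intersect F, but {s2, s4} does.

1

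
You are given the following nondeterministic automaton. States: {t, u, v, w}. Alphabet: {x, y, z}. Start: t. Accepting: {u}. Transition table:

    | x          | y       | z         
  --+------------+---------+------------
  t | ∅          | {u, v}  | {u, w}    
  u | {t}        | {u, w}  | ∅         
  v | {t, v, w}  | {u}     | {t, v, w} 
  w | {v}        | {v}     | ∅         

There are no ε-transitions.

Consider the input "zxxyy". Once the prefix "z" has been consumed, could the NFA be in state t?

Start in {t}.
Read 'z': t→{u, w}; now {u, w}.
State t is not in {u, w}.

No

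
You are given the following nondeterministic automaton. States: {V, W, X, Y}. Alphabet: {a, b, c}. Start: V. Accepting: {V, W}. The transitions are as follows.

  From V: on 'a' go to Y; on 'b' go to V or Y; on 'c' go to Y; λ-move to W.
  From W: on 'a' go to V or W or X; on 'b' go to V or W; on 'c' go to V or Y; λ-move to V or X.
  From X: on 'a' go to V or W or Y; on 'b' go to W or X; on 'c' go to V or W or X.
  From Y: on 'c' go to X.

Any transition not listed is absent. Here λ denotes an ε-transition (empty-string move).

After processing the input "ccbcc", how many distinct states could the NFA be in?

4

Start: ε-closure({V}) = {V, W, X}.
Read 'c': V→{Y}, W→{V, Y}, X→{V, W, X}; now {V, W, X, Y}.
Read 'c': V→{Y}, W→{V, Y}, X→{V, W, X}, Y→{X}; now {V, W, X, Y}.
Read 'b': V→{V, Y}, W→{V, W}, X→{W, X}, Y→∅; now {V, W, X, Y}.
Read 'c': V→{Y}, W→{V, Y}, X→{V, W, X}, Y→{X}; now {V, W, X, Y}.
Read 'c': V→{Y}, W→{V, Y}, X→{V, W, X}, Y→{X}; now {V, W, X, Y}.
That set has 4 states.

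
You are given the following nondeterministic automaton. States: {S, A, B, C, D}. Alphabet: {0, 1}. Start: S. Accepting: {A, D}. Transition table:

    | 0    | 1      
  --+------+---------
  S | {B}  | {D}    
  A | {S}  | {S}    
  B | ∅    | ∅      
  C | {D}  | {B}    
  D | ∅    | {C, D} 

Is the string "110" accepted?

Yes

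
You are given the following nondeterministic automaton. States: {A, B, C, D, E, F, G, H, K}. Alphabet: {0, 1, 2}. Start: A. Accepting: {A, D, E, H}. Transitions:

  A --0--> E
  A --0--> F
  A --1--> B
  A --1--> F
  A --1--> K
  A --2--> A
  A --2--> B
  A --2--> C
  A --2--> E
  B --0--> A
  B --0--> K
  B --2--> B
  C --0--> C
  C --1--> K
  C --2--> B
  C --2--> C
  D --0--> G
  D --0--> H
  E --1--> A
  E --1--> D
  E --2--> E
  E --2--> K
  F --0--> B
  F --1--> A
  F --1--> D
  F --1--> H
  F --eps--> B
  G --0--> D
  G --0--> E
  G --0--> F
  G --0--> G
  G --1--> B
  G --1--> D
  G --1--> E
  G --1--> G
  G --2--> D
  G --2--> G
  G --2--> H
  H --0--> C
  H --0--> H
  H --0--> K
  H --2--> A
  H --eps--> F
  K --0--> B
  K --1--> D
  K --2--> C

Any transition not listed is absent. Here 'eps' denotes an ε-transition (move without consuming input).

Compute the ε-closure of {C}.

{C}

Begin with {C}.
No ε-moves leave this set, so the closure equals the set itself.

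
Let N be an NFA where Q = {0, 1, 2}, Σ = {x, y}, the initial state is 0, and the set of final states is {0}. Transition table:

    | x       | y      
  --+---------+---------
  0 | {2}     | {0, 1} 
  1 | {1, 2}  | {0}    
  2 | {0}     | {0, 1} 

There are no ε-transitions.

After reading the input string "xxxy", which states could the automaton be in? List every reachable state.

{0, 1}

Start in {0}.
Read 'x': 0→{2}; now {2}.
Read 'x': 2→{0}; now {0}.
Read 'x': 0→{2}; now {2}.
Read 'y': 2→{0, 1}; now {0, 1}.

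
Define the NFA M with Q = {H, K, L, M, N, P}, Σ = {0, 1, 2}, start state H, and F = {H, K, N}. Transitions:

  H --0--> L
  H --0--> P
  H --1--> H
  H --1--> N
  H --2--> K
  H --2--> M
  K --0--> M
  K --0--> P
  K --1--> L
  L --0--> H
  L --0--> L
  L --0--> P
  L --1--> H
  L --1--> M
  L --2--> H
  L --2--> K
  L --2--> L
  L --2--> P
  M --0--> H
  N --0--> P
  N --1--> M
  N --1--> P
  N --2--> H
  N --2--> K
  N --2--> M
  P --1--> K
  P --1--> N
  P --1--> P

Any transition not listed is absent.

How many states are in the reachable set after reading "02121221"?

6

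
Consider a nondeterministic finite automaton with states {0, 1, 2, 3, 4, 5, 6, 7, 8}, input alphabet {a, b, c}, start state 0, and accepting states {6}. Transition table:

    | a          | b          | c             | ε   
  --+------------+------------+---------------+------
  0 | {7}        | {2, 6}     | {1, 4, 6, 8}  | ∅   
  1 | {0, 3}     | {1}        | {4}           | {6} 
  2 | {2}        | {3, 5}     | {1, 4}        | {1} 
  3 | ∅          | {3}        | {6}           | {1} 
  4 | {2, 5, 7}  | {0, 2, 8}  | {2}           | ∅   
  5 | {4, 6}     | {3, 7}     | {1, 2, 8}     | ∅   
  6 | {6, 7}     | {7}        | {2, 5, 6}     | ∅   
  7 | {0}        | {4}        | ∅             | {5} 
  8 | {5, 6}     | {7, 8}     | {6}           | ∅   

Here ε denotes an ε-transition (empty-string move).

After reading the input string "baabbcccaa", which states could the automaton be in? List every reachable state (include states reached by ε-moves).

Start in {0}.
Read 'b': 0→{2, 6}; union {2, 6}; ε-closure = {1, 2, 6}.
Read 'a': 1→{0, 3}, 2→{2}, 6→{6, 7}; union {0, 2, 3, 6, 7}; ε-closure = {0, 1, 2, 3, 5, 6, 7}.
Read 'a': 0→{7}, 1→{0, 3}, 2→{2}, 3→∅, 5→{4, 6}, 6→{6, 7}, 7→{0}; union {0, 2, 3, 4, 6, 7}; ε-closure = {0, 1, 2, 3, 4, 5, 6, 7}.
Read 'b': 0→{2, 6}, 1→{1}, 2→{3, 5}, 3→{3}, 4→{0, 2, 8}, 5→{3, 7}, 6→{7}, 7→{4}; now {0, 1, 2, 3, 4, 5, 6, 7, 8}.
Read 'b': 0→{2, 6}, 1→{1}, 2→{3, 5}, 3→{3}, 4→{0, 2, 8}, 5→{3, 7}, 6→{7}, 7→{4}, 8→{7, 8}; now {0, 1, 2, 3, 4, 5, 6, 7, 8}.
Read 'c': 0→{1, 4, 6, 8}, 1→{4}, 2→{1, 4}, 3→{6}, 4→{2}, 5→{1, 2, 8}, 6→{2, 5, 6}, 7→∅, 8→{6}; now {1, 2, 4, 5, 6, 8}.
Read 'c': 1→{4}, 2→{1, 4}, 4→{2}, 5→{1, 2, 8}, 6→{2, 5, 6}, 8→{6}; now {1, 2, 4, 5, 6, 8}.
Read 'c': 1→{4}, 2→{1, 4}, 4→{2}, 5→{1, 2, 8}, 6→{2, 5, 6}, 8→{6}; now {1, 2, 4, 5, 6, 8}.
Read 'a': 1→{0, 3}, 2→{2}, 4→{2, 5, 7}, 5→{4, 6}, 6→{6, 7}, 8→{5, 6}; union {0, 2, 3, 4, 5, 6, 7}; ε-closure = {0, 1, 2, 3, 4, 5, 6, 7}.
Read 'a': 0→{7}, 1→{0, 3}, 2→{2}, 3→∅, 4→{2, 5, 7}, 5→{4, 6}, 6→{6, 7}, 7→{0}; union {0, 2, 3, 4, 5, 6, 7}; ε-closure = {0, 1, 2, 3, 4, 5, 6, 7}.

{0, 1, 2, 3, 4, 5, 6, 7}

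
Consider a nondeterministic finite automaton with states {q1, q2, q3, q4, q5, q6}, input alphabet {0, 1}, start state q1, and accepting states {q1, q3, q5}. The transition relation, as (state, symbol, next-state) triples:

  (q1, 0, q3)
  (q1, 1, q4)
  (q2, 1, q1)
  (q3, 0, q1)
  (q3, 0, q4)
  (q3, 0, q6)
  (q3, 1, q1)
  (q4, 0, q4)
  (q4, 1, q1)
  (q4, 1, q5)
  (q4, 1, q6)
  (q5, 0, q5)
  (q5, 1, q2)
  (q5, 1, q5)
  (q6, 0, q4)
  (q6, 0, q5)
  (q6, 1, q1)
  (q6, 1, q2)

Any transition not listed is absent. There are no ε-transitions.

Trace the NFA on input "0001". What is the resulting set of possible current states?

{q1, q2, q5, q6}

Start in {q1}.
Read '0': q1→{q3}; now {q3}.
Read '0': q3→{q1, q4, q6}; now {q1, q4, q6}.
Read '0': q1→{q3}, q4→{q4}, q6→{q4, q5}; now {q3, q4, q5}.
Read '1': q3→{q1}, q4→{q1, q5, q6}, q5→{q2, q5}; now {q1, q2, q5, q6}.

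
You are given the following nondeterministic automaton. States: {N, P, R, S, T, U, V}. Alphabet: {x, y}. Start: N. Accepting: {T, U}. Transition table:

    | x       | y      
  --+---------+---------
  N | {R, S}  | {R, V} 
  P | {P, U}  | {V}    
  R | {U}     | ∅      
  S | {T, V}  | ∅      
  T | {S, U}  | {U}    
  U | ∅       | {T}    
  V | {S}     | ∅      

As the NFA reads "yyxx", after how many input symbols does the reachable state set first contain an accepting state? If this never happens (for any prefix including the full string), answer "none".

none

Start in {N}.
Read 'y': {N} → {R, V}.
Read 'y': {R, V} → ∅.
The set is empty and remains empty for the remaining 2 symbols.
No reachable set along the way intersects F.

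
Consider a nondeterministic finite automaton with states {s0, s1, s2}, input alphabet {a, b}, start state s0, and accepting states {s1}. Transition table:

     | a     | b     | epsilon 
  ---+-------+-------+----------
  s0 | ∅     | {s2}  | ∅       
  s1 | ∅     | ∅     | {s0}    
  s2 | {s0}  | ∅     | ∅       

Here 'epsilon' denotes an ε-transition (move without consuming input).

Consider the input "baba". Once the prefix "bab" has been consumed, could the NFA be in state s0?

Start in {s0}.
Read 'b': s0→{s2}; now {s2}.
Read 'a': s2→{s0}; now {s0}.
Read 'b': s0→{s2}; now {s2}.
State s0 is not in {s2}.

No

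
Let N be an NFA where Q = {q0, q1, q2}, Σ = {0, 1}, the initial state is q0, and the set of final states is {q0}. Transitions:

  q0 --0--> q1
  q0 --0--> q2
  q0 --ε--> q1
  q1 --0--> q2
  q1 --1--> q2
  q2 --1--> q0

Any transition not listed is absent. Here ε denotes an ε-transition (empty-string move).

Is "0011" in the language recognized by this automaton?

No

Start: ε-closure({q0}) = {q0, q1}.
Read '0': {q0, q1} → {q1, q2}.
Read '0': {q1, q2} → {q2}.
Read '1': {q2} → {q0, q1}.
Read '1': {q0, q1} → {q2}.
The final set {q2} contains no accepting state.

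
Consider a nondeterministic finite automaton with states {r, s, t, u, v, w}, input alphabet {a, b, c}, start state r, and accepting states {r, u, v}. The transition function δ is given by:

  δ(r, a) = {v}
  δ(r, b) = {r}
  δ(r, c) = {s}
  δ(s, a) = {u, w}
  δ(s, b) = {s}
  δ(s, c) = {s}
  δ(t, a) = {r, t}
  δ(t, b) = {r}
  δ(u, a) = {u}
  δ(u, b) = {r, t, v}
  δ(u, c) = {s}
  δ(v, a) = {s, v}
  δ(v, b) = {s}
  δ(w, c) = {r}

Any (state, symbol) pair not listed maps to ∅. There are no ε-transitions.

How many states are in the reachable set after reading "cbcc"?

1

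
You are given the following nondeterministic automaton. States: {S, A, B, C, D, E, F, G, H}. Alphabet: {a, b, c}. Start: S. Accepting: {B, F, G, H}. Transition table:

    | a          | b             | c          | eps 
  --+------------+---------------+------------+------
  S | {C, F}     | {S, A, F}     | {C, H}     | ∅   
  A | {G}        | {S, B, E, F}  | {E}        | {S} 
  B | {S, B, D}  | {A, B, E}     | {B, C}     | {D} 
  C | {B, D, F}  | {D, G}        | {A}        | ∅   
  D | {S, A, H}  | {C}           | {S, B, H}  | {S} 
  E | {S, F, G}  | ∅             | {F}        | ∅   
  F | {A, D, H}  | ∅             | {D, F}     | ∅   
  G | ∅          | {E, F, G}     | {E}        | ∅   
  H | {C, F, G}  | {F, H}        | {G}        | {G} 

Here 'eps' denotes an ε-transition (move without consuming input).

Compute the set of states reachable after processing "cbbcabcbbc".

Start in {S}.
Read 'c': {S} → {C, G, H}.
Read 'b': {C, G, H} → {S, D, E, F, G, H}.
Read 'b': {S, D, E, F, G, H} → {S, A, C, E, F, G, H}.
Read 'c': {S, A, C, E, F, G, H} → {S, A, C, D, E, F, G, H}.
Read 'a': {S, A, C, D, E, F, G, H} → {S, A, B, C, D, F, G, H}.
Read 'b': {S, A, B, C, D, F, G, H} → {S, A, B, C, D, E, F, G, H}.
Read 'c': {S, A, B, C, D, E, F, G, H} → {S, A, B, C, D, E, F, G, H}.
Read 'b': {S, A, B, C, D, E, F, G, H} → {S, A, B, C, D, E, F, G, H}.
Read 'b': {S, A, B, C, D, E, F, G, H} → {S, A, B, C, D, E, F, G, H}.
Read 'c': {S, A, B, C, D, E, F, G, H} → {S, A, B, C, D, E, F, G, H}.

{S, A, B, C, D, E, F, G, H}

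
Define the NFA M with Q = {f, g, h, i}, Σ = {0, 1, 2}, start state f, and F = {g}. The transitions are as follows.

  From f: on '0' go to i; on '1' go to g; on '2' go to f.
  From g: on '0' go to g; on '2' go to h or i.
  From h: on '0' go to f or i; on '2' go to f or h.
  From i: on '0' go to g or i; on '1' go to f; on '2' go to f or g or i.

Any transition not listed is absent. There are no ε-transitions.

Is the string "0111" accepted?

No

Start in {f}.
Read '0': f→{i}; now {i}.
Read '1': i→{f}; now {f}.
Read '1': f→{g}; now {g}.
Read '1': g→∅; now ∅.
The final set ∅ contains no accepting state.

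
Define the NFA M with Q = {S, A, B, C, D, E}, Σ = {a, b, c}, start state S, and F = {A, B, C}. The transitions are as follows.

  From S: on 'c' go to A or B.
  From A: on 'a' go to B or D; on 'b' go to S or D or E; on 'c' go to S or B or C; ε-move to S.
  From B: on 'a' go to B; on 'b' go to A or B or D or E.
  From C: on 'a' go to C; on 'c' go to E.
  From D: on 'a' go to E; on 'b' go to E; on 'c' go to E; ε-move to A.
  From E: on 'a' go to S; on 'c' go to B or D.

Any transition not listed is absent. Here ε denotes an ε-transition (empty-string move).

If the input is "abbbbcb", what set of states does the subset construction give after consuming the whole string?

∅

Start in {S}.
Read 'a': {S} → ∅.
The set is empty and remains empty for the remaining 6 symbols.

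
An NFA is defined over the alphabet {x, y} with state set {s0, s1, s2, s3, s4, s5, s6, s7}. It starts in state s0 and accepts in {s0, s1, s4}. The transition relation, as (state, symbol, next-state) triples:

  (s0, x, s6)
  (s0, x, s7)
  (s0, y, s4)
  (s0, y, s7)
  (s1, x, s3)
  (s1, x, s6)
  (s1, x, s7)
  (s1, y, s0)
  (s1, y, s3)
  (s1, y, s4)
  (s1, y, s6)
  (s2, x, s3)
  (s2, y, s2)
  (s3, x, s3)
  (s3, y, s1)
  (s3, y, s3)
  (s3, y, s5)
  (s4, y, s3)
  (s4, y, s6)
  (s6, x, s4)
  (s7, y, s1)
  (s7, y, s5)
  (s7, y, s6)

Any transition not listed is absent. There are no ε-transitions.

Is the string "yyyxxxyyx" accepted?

Start in {s0}.
Read 'y': {s0} → {s4, s7}.
Read 'y': {s4, s7} → {s1, s3, s5, s6}.
Read 'y': {s1, s3, s5, s6} → {s0, s1, s3, s4, s5, s6}.
Read 'x': {s0, s1, s3, s4, s5, s6} → {s3, s4, s6, s7}.
Read 'x': {s3, s4, s6, s7} → {s3, s4}.
Read 'x': {s3, s4} → {s3}.
Read 'y': {s3} → {s1, s3, s5}.
Read 'y': {s1, s3, s5} → {s0, s1, s3, s4, s5, s6}.
Read 'x': {s0, s1, s3, s4, s5, s6} → {s3, s4, s6, s7}.
The final set {s3, s4, s6, s7} contains the accepting state s4.

Yes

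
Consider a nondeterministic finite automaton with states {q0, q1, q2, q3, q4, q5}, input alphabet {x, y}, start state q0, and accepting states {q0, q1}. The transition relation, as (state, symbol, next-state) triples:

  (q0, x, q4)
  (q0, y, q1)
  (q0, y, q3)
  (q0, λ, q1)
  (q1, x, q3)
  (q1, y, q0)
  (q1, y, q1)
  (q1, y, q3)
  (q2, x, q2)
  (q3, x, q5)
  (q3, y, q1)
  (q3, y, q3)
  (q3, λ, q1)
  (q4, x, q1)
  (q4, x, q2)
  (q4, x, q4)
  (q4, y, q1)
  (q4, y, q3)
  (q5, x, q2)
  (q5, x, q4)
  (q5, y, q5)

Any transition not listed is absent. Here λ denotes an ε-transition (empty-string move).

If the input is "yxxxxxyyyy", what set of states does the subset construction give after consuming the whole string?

Start: ε-closure({q0}) = {q0, q1}.
Read 'y': {q0, q1} → {q0, q1, q3}.
Read 'x': {q0, q1, q3} → {q1, q3, q4, q5}.
Read 'x': {q1, q3, q4, q5} → {q1, q2, q3, q4, q5}.
Read 'x': {q1, q2, q3, q4, q5} → {q1, q2, q3, q4, q5}.
Read 'x': {q1, q2, q3, q4, q5} → {q1, q2, q3, q4, q5}.
Read 'x': {q1, q2, q3, q4, q5} → {q1, q2, q3, q4, q5}.
Read 'y': {q1, q2, q3, q4, q5} → {q0, q1, q3, q5}.
Read 'y': {q0, q1, q3, q5} → {q0, q1, q3, q5}.
Read 'y': {q0, q1, q3, q5} → {q0, q1, q3, q5}.
Read 'y': {q0, q1, q3, q5} → {q0, q1, q3, q5}.

{q0, q1, q3, q5}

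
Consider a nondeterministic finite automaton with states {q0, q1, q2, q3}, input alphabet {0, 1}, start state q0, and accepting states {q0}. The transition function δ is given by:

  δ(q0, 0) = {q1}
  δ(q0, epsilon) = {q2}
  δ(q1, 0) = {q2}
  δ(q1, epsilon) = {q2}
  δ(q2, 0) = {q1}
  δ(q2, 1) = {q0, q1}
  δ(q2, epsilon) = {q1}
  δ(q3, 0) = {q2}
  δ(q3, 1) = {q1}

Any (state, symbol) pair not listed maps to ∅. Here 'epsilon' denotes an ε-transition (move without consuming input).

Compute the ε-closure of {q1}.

Begin with {q1}.
ε-move q1 → q2; add q2.

{q1, q2}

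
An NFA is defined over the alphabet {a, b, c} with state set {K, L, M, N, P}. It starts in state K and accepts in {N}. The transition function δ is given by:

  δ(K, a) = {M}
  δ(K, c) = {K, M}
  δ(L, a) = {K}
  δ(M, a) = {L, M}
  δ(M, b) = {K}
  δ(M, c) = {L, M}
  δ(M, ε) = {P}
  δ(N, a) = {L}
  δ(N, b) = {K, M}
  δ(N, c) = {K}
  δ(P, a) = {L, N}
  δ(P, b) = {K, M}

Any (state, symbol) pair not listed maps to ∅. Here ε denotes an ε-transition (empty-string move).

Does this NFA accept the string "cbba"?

Start in {K}.
Read 'c': K→{K, M}; union {K, M}; ε-closure = {K, M, P}.
Read 'b': K→∅, M→{K}, P→{K, M}; union {K, M}; ε-closure = {K, M, P}.
Read 'b': K→∅, M→{K}, P→{K, M}; union {K, M}; ε-closure = {K, M, P}.
Read 'a': K→{M}, M→{L, M}, P→{L, N}; union {L, M, N}; ε-closure = {L, M, N, P}.
The final set {L, M, N, P} contains the accepting state N.

Yes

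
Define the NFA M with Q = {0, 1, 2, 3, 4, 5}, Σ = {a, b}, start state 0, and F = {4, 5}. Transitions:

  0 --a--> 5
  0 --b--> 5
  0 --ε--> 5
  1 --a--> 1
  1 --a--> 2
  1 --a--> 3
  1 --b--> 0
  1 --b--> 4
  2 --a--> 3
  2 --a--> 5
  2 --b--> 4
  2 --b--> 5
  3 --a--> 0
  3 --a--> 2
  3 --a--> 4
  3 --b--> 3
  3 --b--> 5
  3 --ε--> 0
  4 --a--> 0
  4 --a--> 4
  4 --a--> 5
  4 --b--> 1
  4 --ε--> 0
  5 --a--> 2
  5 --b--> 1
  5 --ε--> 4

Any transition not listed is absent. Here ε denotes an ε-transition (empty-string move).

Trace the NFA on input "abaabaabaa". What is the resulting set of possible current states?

{0, 1, 2, 3, 4, 5}

Start: ε-closure({0}) = {0, 4, 5}.
Read 'a': 0→{5}, 4→{0, 4, 5}, 5→{2}; now {0, 2, 4, 5}.
Read 'b': 0→{5}, 2→{4, 5}, 4→{1}, 5→{1}; union {1, 4, 5}; ε-closure = {0, 1, 4, 5}.
Read 'a': 0→{5}, 1→{1, 2, 3}, 4→{0, 4, 5}, 5→{2}; now {0, 1, 2, 3, 4, 5}.
Read 'a': 0→{5}, 1→{1, 2, 3}, 2→{3, 5}, 3→{0, 2, 4}, 4→{0, 4, 5}, 5→{2}; now {0, 1, 2, 3, 4, 5}.
Read 'b': 0→{5}, 1→{0, 4}, 2→{4, 5}, 3→{3, 5}, 4→{1}, 5→{1}; now {0, 1, 3, 4, 5}.
Read 'a': 0→{5}, 1→{1, 2, 3}, 3→{0, 2, 4}, 4→{0, 4, 5}, 5→{2}; now {0, 1, 2, 3, 4, 5}.
Read 'a': 0→{5}, 1→{1, 2, 3}, 2→{3, 5}, 3→{0, 2, 4}, 4→{0, 4, 5}, 5→{2}; now {0, 1, 2, 3, 4, 5}.
Read 'b': 0→{5}, 1→{0, 4}, 2→{4, 5}, 3→{3, 5}, 4→{1}, 5→{1}; now {0, 1, 3, 4, 5}.
Read 'a': 0→{5}, 1→{1, 2, 3}, 3→{0, 2, 4}, 4→{0, 4, 5}, 5→{2}; now {0, 1, 2, 3, 4, 5}.
Read 'a': 0→{5}, 1→{1, 2, 3}, 2→{3, 5}, 3→{0, 2, 4}, 4→{0, 4, 5}, 5→{2}; now {0, 1, 2, 3, 4, 5}.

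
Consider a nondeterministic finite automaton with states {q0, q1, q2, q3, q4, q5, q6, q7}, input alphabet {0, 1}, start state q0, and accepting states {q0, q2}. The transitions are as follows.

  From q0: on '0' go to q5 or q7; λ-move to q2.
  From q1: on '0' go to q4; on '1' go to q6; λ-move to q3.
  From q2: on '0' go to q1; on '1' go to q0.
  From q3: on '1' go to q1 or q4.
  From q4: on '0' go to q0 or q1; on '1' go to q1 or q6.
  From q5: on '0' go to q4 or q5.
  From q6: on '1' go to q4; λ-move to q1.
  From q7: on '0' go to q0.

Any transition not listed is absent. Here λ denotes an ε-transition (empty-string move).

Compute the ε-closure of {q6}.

{q1, q3, q6}

Begin with {q6}.
ε-move q6 → q1; add q1.
ε-move q1 → q3; add q3.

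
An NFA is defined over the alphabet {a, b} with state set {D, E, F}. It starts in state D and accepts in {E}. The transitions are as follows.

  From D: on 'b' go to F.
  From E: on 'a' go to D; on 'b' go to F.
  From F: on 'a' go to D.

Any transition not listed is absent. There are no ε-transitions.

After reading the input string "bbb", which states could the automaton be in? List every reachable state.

∅

Start in {D}.
Read 'b': D→{F}; now {F}.
Read 'b': F→∅; now ∅.
The set is empty and remains empty for the remaining 1 symbol.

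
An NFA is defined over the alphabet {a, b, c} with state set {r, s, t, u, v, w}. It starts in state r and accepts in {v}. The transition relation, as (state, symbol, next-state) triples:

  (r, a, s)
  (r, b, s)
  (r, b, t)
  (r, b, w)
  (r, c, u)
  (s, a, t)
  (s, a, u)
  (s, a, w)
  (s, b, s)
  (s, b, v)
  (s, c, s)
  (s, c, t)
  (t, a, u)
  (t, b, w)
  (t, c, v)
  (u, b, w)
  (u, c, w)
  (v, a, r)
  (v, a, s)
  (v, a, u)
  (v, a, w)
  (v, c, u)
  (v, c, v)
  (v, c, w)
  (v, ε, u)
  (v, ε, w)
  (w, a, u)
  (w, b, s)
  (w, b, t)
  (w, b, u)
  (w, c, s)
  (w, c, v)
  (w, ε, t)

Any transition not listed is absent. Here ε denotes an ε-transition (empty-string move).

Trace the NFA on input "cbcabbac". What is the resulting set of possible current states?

Start in {r}.
Read 'c': {r} → {u}.
Read 'b': {u} → {t, w}.
Read 'c': {t, w} → {s, t, u, v, w}.
Read 'a': {s, t, u, v, w} → {r, s, t, u, w}.
Read 'b': {r, s, t, u, w} → {s, t, u, v, w}.
Read 'b': {s, t, u, v, w} → {s, t, u, v, w}.
Read 'a': {s, t, u, v, w} → {r, s, t, u, w}.
Read 'c': {r, s, t, u, w} → {s, t, u, v, w}.

{s, t, u, v, w}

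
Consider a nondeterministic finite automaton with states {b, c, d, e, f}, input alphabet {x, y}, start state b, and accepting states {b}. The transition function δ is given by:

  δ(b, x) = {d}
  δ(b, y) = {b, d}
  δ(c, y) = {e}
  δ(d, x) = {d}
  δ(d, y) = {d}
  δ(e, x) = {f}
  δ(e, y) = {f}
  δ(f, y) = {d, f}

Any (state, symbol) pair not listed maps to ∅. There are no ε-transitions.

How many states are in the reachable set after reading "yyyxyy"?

1

Start in {b}.
Read 'y': {b} → {b, d}.
Read 'y': {b, d} → {b, d}.
Read 'y': {b, d} → {b, d}.
Read 'x': {b, d} → {d}.
Read 'y': {d} → {d}.
Read 'y': {d} → {d}.
That set has 1 state.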